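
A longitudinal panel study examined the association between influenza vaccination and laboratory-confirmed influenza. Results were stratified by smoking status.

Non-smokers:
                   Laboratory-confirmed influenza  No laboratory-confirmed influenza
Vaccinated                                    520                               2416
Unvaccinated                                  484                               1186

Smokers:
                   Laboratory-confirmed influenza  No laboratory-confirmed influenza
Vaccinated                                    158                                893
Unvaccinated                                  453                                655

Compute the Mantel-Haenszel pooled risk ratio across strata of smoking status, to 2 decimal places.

0.51

RR_MH = Σ(aᵢ·n₀ᵢ/nᵢ) / Σ(cᵢ·n₁ᵢ/nᵢ), with n₁ᵢ = aᵢ+bᵢ (exposed), n₀ᵢ = cᵢ+dᵢ (unexposed), nᵢ = n₁ᵢ+n₀ᵢ.
Stratum 1 (Non-smokers): n₁ = 2936, n₀ = 1670, n = 4606; a·n₀/n = 520·1670/4606 = 188.5367; c·n₁/n = 484·2936/4606 = 308.5158
Stratum 2 (Smokers): n₁ = 1051, n₀ = 1108, n = 2159; a·n₀/n = 158·1108/2159 = 81.0857; c·n₁/n = 453·1051/2159 = 220.5201
RR_MH = (188.5367 + 81.0857) / (308.5158 + 220.5201) = 269.6224 / 529.0360 = 0.50965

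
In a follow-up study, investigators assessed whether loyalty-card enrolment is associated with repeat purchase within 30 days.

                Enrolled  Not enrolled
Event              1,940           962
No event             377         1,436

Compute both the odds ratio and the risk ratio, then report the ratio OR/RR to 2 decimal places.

Reading the table with exposure as columns: a = 1940 (Enrolled, case), b = 377 (Enrolled, non-case), c = 962 (Not enrolled, case), d = 1436.
OR = (1940·1436)/(377·962) = 2785840/362674 = 7.68139
Risk in exposed = 1940/2317 = 0.83729; risk in unexposed = 962/2398 = 0.40117; RR = 2.08713
OR/RR = 7.68139 / 2.08713 = 3.68036
The outcome is not rare, so the OR lies further from 1 than the RR.

3.68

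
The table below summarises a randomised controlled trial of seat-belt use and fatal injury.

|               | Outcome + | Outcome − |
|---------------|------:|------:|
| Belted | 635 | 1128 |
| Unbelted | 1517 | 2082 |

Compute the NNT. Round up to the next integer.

Risk in treated group = 635/1763 = 0.36018; risk in control = 1517/3599 = 0.42151.
Absolute risk reduction = 0.42151 − 0.36018 = 0.06132
NNT = 1 / ARR = 1 / 0.06132 = 16.307 → round up → 17

17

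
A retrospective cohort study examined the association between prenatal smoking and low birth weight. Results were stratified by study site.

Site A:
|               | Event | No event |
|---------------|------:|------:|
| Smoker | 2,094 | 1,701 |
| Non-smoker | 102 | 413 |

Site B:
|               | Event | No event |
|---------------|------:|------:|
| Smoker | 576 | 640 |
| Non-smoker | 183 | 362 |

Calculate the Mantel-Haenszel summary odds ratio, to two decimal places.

2.99

OR_MH = Σ(aᵢdᵢ/nᵢ) / Σ(bᵢcᵢ/nᵢ), where nᵢ is the stratum total.
Stratum 1 (Site A): n = 4310; a·d/n = 2094·413/4310 = 200.6548; b·c/n = 1701·102/4310 = 40.2557
Stratum 2 (Site B): n = 1761; a·d/n = 576·362/1761 = 118.4055; b·c/n = 640·183/1761 = 66.5077
OR_MH = (200.6548 + 118.4055) / (40.2557 + 66.5077) = 319.0602 / 106.7634 = 2.98848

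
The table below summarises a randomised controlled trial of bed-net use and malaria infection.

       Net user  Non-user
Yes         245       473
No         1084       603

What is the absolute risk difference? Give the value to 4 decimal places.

Reading the table with exposure as columns: a = 245 (Net user, case), b = 1084 (Net user, non-case), c = 473 (Non-user, case), d = 603.
Risk in exposed = 245/1329 = 0.184349; risk in unexposed = 473/1076 = 0.439591.
Risk difference = 0.184349 − 0.439591 = -0.255242

-0.2552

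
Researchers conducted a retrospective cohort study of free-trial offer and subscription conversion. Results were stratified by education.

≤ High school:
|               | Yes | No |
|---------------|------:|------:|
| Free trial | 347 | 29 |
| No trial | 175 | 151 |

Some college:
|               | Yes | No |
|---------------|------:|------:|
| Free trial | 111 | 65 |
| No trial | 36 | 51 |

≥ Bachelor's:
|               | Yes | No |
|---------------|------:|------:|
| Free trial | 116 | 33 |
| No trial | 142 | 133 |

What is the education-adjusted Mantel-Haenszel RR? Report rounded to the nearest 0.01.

1.63

RR_MH = Σ(aᵢ·n₀ᵢ/nᵢ) / Σ(cᵢ·n₁ᵢ/nᵢ), with n₁ᵢ = aᵢ+bᵢ (exposed), n₀ᵢ = cᵢ+dᵢ (unexposed), nᵢ = n₁ᵢ+n₀ᵢ.
Stratum 1 (≤ High school): n₁ = 376, n₀ = 326, n = 702; a·n₀/n = 347·326/702 = 161.1425; c·n₁/n = 175·376/702 = 93.7322
Stratum 2 (Some college): n₁ = 176, n₀ = 87, n = 263; a·n₀/n = 111·87/263 = 36.7186; c·n₁/n = 36·176/263 = 24.0913
Stratum 3 (≥ Bachelor's): n₁ = 149, n₀ = 275, n = 424; a·n₀/n = 116·275/424 = 75.2358; c·n₁/n = 142·149/424 = 49.9009
RR_MH = (161.1425 + 36.7186 + 75.2358) / (93.7322 + 24.0913 + 49.9009) = 273.0969 / 167.7244 = 1.62825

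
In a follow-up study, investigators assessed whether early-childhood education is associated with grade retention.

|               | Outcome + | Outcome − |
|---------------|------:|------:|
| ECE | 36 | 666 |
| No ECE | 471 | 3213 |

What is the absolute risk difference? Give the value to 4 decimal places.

-0.0766

Cells: a = 36, b = 666, c = 471, d = 3213.
Risk in exposed = 36/702 = 0.051282; risk in unexposed = 471/3684 = 0.127850.
Risk difference = 0.051282 − 0.127850 = -0.076568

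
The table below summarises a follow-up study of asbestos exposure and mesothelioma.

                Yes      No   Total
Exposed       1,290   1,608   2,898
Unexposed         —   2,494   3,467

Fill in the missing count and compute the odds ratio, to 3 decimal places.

2.056

The missing cell is in the unexposed row: 3467 − 2494 = 973.
So a = 1290, b = 1608, c = 973, d = 2494.
OR = (a·d)/(b·c) = (1290 × 2494) / (1608 × 973) = 3217260 / 1564584 = 2.05630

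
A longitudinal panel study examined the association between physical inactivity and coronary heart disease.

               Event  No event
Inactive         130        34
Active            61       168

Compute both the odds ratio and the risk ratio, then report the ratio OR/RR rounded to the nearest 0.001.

3.539

Cells: a = 130, b = 34, c = 61, d = 168.
OR = (130·168)/(34·61) = 21840/2074 = 10.53038
Risk in exposed = 130/164 = 0.79268; risk in unexposed = 61/229 = 0.26638; RR = 2.97581
OR/RR = 10.53038 / 2.97581 = 3.53866
The outcome is not rare, so the OR lies further from 1 than the RR.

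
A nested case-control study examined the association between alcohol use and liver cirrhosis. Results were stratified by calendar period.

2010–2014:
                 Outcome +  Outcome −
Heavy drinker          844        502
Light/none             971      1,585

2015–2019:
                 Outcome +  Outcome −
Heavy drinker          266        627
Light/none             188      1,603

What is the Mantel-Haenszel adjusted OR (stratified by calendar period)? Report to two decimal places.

OR_MH = Σ(aᵢdᵢ/nᵢ) / Σ(bᵢcᵢ/nᵢ), where nᵢ is the stratum total.
Stratum 1 (2010–2014): n = 3902; a·d/n = 844·1585/3902 = 342.8344; b·c/n = 502·971/3902 = 124.9211
Stratum 2 (2015–2019): n = 2684; a·d/n = 266·1603/2684 = 158.8666; b·c/n = 627·188/2684 = 43.9180
OR_MH = (342.8344 + 158.8666) / (124.9211 + 43.9180) = 501.7011 / 168.8391 = 2.97147

2.97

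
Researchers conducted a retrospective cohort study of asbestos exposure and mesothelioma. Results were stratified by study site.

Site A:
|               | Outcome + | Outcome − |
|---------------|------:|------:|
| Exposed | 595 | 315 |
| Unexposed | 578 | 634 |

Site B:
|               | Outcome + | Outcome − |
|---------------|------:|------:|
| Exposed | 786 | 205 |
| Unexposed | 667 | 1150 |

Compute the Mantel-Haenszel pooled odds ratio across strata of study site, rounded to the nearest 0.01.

OR_MH = Σ(aᵢdᵢ/nᵢ) / Σ(bᵢcᵢ/nᵢ), where nᵢ is the stratum total.
Stratum 1 (Site A): n = 2122; a·d/n = 595·634/2122 = 177.7710; b·c/n = 315·578/2122 = 85.8011
Stratum 2 (Site B): n = 2808; a·d/n = 786·1150/2808 = 321.9017; b·c/n = 205·667/2808 = 48.6948
OR_MH = (177.7710 + 321.9017) / (85.8011 + 48.6948) = 499.6727 / 134.4959 = 3.71515

3.72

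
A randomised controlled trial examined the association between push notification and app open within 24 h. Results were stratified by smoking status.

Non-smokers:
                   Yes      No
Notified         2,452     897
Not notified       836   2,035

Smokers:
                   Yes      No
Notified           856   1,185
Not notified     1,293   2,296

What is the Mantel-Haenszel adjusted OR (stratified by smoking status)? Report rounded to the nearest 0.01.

2.93

OR_MH = Σ(aᵢdᵢ/nᵢ) / Σ(bᵢcᵢ/nᵢ), where nᵢ is the stratum total.
Stratum 1 (Non-smokers): n = 6220; a·d/n = 2452·2035/6220 = 802.2219; b·c/n = 897·836/6220 = 120.5614
Stratum 2 (Smokers): n = 5630; a·d/n = 856·2296/5630 = 349.0899; b·c/n = 1185·1293/5630 = 272.1501
OR_MH = (802.2219 + 349.0899) / (120.5614 + 272.1501) = 1151.3117 / 392.7115 = 2.93170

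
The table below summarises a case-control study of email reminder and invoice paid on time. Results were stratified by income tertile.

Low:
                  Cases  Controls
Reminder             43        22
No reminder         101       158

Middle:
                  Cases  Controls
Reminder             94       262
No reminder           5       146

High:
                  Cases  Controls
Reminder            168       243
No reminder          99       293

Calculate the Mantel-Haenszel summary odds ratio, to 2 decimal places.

2.78

OR_MH = Σ(aᵢdᵢ/nᵢ) / Σ(bᵢcᵢ/nᵢ), where nᵢ is the stratum total.
Stratum 1 (Low): n = 324; a·d/n = 43·158/324 = 20.9691; b·c/n = 22·101/324 = 6.8580
Stratum 2 (Middle): n = 507; a·d/n = 94·146/507 = 27.0690; b·c/n = 262·5/507 = 2.5838
Stratum 3 (High): n = 803; a·d/n = 168·293/803 = 61.3001; b·c/n = 243·99/803 = 29.9589
OR_MH = (20.9691 + 27.0690 + 61.3001) / (6.8580 + 2.5838 + 29.9589) = 109.3383 / 39.4008 = 2.77503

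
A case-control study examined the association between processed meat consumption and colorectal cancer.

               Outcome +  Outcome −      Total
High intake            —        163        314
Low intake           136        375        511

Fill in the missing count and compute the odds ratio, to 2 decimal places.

2.55

The missing cell is in the exposed row: 314 − 163 = 151.
So a = 151, b = 163, c = 136, d = 375.
OR = (a·d)/(b·c) = (151 × 375) / (163 × 136) = 56625 / 22168 = 2.55436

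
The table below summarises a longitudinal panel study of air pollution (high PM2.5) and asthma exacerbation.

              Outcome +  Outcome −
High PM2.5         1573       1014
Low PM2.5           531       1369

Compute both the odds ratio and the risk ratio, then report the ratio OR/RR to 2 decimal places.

1.84

Cells: a = 1573, b = 1014, c = 531, d = 1369.
OR = (1573·1369)/(1014·531) = 2153437/538434 = 3.99944
Risk in exposed = 1573/2587 = 0.60804; risk in unexposed = 531/1900 = 0.27947; RR = 2.17566
OR/RR = 3.99944 / 2.17566 = 1.83827
The outcome is not rare, so the OR lies further from 1 than the RR.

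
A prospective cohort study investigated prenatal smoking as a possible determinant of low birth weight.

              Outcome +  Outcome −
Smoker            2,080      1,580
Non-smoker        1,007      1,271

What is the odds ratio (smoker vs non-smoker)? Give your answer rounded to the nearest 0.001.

1.662

Cells: a = 2080, b = 1580, c = 1007, d = 1271.
OR = (a·d)/(b·c) = (2080 × 1271) / (1580 × 1007) = 2643680 / 1591060 = 1.66158
The odds of low birth weight are about 1.66 times as high in the smoker group.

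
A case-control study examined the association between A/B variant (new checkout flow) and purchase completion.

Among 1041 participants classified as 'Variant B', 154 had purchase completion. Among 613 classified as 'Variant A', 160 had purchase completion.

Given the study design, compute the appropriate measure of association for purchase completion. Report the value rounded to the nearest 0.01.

From the description: a = 154, b = 887, c = 160, d = 453.
This is a case-control study: participants were sampled on outcome status, so risks in the source population cannot be estimated directly — relative risk is not valid here. The odds ratio is the appropriate measure.
OR = (a·d)/(b·c) = (154 × 453) / (887 × 160) = 69762 / 141920 = 0.49156

0.49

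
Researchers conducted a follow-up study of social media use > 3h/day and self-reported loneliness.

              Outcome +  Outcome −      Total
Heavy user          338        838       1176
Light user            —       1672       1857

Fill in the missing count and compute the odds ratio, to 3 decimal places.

3.645

The missing cell is in the unexposed row: 1857 − 1672 = 185.
So a = 338, b = 838, c = 185, d = 1672.
OR = (a·d)/(b·c) = (338 × 1672) / (838 × 185) = 565136 / 155030 = 3.64533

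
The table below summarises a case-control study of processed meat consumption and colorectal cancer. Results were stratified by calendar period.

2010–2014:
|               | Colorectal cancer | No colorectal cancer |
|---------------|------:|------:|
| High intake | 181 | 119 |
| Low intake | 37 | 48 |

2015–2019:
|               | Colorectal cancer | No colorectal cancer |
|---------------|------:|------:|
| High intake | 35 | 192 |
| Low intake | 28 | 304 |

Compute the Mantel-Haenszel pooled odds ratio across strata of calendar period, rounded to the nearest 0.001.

1.976

OR_MH = Σ(aᵢdᵢ/nᵢ) / Σ(bᵢcᵢ/nᵢ), where nᵢ is the stratum total.
Stratum 1 (2010–2014): n = 385; a·d/n = 181·48/385 = 22.5662; b·c/n = 119·37/385 = 11.4364
Stratum 2 (2015–2019): n = 559; a·d/n = 35·304/559 = 19.0340; b·c/n = 192·28/559 = 9.6172
OR_MH = (22.5662 + 19.0340) / (11.4364 + 9.6172) = 41.6002 / 21.0535 = 1.97593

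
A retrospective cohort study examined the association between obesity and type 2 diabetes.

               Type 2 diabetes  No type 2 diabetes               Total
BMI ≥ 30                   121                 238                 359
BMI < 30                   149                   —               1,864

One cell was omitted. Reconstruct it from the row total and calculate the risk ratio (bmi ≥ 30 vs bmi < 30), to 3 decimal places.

The missing cell is in the unexposed row: 1864 − 149 = 1715.
So a = 121, b = 238, c = 149, d = 1715.
RR = [a/(a+b)] / [c/(c+d)] = (121/359) / (149/1864) = 0.33705/0.07994 = 4.21649

4.216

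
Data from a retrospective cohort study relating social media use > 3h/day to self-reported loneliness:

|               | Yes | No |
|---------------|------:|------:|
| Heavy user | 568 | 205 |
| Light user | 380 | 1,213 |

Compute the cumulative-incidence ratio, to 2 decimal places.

Cells: a = 568, b = 205, c = 380, d = 1213.
Risk in exposed = 568/773 = 0.73480; risk in unexposed = 380/1593 = 0.23854.
RR = 0.73480 / 0.23854 = 3.08036
The risk among the exposed is 3.08 times that among the unexposed.

3.08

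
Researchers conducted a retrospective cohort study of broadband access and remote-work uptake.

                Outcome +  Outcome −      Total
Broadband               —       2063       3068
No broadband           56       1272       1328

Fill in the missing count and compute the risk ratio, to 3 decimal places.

The missing cell is in the exposed row: 3068 − 2063 = 1005.
So a = 1005, b = 2063, c = 56, d = 1272.
RR = [a/(a+b)] / [c/(c+d)] = (1005/3068) / (56/1328) = 0.32757/0.04217 = 7.76821

7.768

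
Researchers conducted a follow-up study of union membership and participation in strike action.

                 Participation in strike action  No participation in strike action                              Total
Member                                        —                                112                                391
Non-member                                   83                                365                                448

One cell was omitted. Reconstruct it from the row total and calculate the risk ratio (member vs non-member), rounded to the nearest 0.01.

3.85

The missing cell is in the exposed row: 391 − 112 = 279.
So a = 279, b = 112, c = 83, d = 365.
RR = [a/(a+b)] / [c/(c+d)] = (279/391) / (83/448) = 0.71355/0.18527 = 3.85148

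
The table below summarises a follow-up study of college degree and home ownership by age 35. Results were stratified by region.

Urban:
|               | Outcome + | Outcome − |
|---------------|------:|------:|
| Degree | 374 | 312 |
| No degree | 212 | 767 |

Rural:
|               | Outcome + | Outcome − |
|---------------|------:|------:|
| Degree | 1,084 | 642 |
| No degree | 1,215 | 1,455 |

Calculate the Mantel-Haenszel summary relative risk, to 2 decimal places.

1.56

RR_MH = Σ(aᵢ·n₀ᵢ/nᵢ) / Σ(cᵢ·n₁ᵢ/nᵢ), with n₁ᵢ = aᵢ+bᵢ (exposed), n₀ᵢ = cᵢ+dᵢ (unexposed), nᵢ = n₁ᵢ+n₀ᵢ.
Stratum 1 (Urban): n₁ = 686, n₀ = 979, n = 1665; a·n₀/n = 374·979/1665 = 219.9075; c·n₁/n = 212·686/1665 = 87.3465
Stratum 2 (Rural): n₁ = 1726, n₀ = 2670, n = 4396; a·n₀/n = 1084·2670/4396 = 658.3894; c·n₁/n = 1215·1726/4396 = 477.0450
RR_MH = (219.9075 + 658.3894) / (87.3465 + 477.0450) = 878.2970 / 564.3916 = 1.55618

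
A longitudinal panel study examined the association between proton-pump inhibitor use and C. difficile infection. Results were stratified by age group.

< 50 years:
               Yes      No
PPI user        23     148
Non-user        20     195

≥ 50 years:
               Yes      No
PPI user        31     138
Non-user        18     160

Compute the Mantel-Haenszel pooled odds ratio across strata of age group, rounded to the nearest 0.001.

OR_MH = Σ(aᵢdᵢ/nᵢ) / Σ(bᵢcᵢ/nᵢ), where nᵢ is the stratum total.
Stratum 1 (< 50 years): n = 386; a·d/n = 23·195/386 = 11.6192; b·c/n = 148·20/386 = 7.6684
Stratum 2 (≥ 50 years): n = 347; a·d/n = 31·160/347 = 14.2939; b·c/n = 138·18/347 = 7.1585
OR_MH = (11.6192 + 14.2939) / (7.6684 + 7.1585) = 25.9131 / 14.8269 = 1.74771

1.748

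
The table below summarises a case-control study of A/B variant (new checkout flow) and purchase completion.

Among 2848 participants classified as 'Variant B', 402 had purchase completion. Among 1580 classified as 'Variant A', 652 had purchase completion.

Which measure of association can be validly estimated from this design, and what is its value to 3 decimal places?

0.234

From the description: a = 402, b = 2446, c = 652, d = 928.
This is a case-control study: participants were sampled on outcome status, so risks in the source population cannot be estimated directly — relative risk is not valid here. The odds ratio is the appropriate measure.
OR = (a·d)/(b·c) = (402 × 928) / (2446 × 652) = 373056 / 1594792 = 0.23392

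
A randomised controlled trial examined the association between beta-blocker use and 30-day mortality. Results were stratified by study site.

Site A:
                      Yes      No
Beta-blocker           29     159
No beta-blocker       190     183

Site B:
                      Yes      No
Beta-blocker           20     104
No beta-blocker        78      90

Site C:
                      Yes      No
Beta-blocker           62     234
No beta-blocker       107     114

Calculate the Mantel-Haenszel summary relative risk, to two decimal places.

RR_MH = Σ(aᵢ·n₀ᵢ/nᵢ) / Σ(cᵢ·n₁ᵢ/nᵢ), with n₁ᵢ = aᵢ+bᵢ (exposed), n₀ᵢ = cᵢ+dᵢ (unexposed), nᵢ = n₁ᵢ+n₀ᵢ.
Stratum 1 (Site A): n₁ = 188, n₀ = 373, n = 561; a·n₀/n = 29·373/561 = 19.2816; c·n₁/n = 190·188/561 = 63.6720
Stratum 2 (Site B): n₁ = 124, n₀ = 168, n = 292; a·n₀/n = 20·168/292 = 11.5068; c·n₁/n = 78·124/292 = 33.1233
Stratum 3 (Site C): n₁ = 296, n₀ = 221, n = 517; a·n₀/n = 62·221/517 = 26.5029; c·n₁/n = 107·296/517 = 61.2611
RR_MH = (19.2816 + 11.5068 + 26.5029) / (63.6720 + 33.1233 + 61.2611) = 57.2914 / 158.0564 = 0.36247

0.36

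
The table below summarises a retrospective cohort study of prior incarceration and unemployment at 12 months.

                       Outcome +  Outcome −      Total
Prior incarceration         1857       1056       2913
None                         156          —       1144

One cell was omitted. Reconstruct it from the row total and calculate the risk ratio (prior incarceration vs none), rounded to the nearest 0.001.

The missing cell is in the unexposed row: 1144 − 156 = 988.
So a = 1857, b = 1056, c = 156, d = 988.
RR = [a/(a+b)] / [c/(c+d)] = (1857/2913) / (156/1144) = 0.63749/0.13636 = 4.67491

4.675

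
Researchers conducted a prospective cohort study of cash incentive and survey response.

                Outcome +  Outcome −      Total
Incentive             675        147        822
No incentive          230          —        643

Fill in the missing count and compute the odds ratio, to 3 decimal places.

The missing cell is in the unexposed row: 643 − 230 = 413.
So a = 675, b = 147, c = 230, d = 413.
OR = (a·d)/(b·c) = (675 × 413) / (147 × 230) = 278775 / 33810 = 8.24534

8.245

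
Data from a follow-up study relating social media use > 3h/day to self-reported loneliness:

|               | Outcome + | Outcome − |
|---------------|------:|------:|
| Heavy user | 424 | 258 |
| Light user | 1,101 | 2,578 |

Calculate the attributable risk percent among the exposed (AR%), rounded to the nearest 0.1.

51.9

Cells: a = 424, b = 258, c = 1101, d = 2578.
Risk in exposed = 424/682 = 0.62170; risk in unexposed = 1101/3679 = 0.29927.
RR = 0.62170/0.29927 = 2.07742
AR% = (RR − 1)/RR × 100 = (2.07742 − 1)/2.07742 × 100 = 51.8633%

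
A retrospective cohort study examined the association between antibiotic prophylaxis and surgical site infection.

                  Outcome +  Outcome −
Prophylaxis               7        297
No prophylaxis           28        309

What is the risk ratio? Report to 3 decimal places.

Cells: a = 7, b = 297, c = 28, d = 309.
Risk in exposed = 7/304 = 0.02303; risk in unexposed = 28/337 = 0.08309.
RR = 0.02303 / 0.08309 = 0.27714
The risk is 72% lower among the exposed than among the unexposed.

0.277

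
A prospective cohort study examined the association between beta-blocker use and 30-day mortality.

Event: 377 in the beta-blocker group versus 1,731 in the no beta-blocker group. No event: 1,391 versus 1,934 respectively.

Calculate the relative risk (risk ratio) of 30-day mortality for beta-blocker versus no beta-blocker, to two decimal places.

0.45

From the description: a = 377, b = 1391, c = 1731, d = 1934.
Risk in exposed = 377/1768 = 0.21324; risk in unexposed = 1731/3665 = 0.47231.
RR = 0.21324 / 0.47231 = 0.45148
The risk is 55% lower among the exposed than among the unexposed.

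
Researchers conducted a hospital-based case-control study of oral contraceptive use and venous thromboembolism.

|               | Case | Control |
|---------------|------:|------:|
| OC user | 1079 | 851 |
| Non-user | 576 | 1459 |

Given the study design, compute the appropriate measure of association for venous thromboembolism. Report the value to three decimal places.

Cells: a = 1079, b = 851, c = 576, d = 1459.
This is a hospital-based case-control study: participants were sampled on outcome status, so risks in the source population cannot be estimated directly — relative risk is not valid here. The odds ratio is the appropriate measure.
OR = (a·d)/(b·c) = (1079 × 1459) / (851 × 576) = 1574261 / 490176 = 3.21162

3.212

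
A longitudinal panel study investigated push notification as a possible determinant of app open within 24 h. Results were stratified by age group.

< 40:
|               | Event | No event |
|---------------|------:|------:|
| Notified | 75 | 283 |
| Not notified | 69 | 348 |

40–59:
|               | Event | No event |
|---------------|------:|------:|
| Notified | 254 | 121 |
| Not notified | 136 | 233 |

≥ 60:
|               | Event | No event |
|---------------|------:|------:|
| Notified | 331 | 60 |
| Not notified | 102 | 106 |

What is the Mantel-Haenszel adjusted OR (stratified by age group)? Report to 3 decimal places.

2.986

OR_MH = Σ(aᵢdᵢ/nᵢ) / Σ(bᵢcᵢ/nᵢ), where nᵢ is the stratum total.
Stratum 1 (< 40): n = 775; a·d/n = 75·348/775 = 33.6774; b·c/n = 283·69/775 = 25.1961
Stratum 2 (40–59): n = 744; a·d/n = 254·233/744 = 79.5457; b·c/n = 121·136/744 = 22.1183
Stratum 3 (≥ 60): n = 599; a·d/n = 331·106/599 = 58.5743; b·c/n = 60·102/599 = 10.2170
OR_MH = (33.6774 + 79.5457 + 58.5743) / (25.1961 + 22.1183 + 10.2170) = 171.7974 / 57.5314 = 2.98615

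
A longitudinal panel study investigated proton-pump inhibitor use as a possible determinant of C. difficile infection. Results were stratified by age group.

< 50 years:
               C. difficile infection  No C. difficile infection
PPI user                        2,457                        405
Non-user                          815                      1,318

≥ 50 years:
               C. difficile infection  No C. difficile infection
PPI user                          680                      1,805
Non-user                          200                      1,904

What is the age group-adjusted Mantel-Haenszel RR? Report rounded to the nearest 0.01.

RR_MH = Σ(aᵢ·n₀ᵢ/nᵢ) / Σ(cᵢ·n₁ᵢ/nᵢ), with n₁ᵢ = aᵢ+bᵢ (exposed), n₀ᵢ = cᵢ+dᵢ (unexposed), nᵢ = n₁ᵢ+n₀ᵢ.
Stratum 1 (< 50 years): n₁ = 2862, n₀ = 2133, n = 4995; a·n₀/n = 2457·2133/4995 = 1049.2054; c·n₁/n = 815·2862/4995 = 466.9730
Stratum 2 (≥ 50 years): n₁ = 2485, n₀ = 2104, n = 4589; a·n₀/n = 680·2104/4589 = 311.7716; c·n₁/n = 200·2485/4589 = 108.3025
RR_MH = (1049.2054 + 311.7716) / (466.9730 + 108.3025) = 1360.9770 / 575.2754 = 2.36578

2.37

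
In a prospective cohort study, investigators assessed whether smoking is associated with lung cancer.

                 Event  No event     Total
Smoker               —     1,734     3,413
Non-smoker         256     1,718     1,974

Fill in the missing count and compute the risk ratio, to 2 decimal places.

The missing cell is in the exposed row: 3413 − 1734 = 1679.
So a = 1679, b = 1734, c = 256, d = 1718.
RR = [a/(a+b)] / [c/(c+d)] = (1679/3413) / (256/1974) = 0.49194/0.12969 = 3.79334

3.79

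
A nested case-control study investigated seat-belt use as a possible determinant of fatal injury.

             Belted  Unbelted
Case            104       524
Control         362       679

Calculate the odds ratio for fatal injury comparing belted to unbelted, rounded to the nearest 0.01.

0.37

Reading the table with exposure as columns: a = 104 (Belted, case), b = 362 (Belted, non-case), c = 524 (Unbelted, case), d = 679.
OR = (a·d)/(b·c) = (104 × 679) / (362 × 524) = 70616 / 189688 = 0.37227
Exposure is associated with lower odds of fatal injury (OR = 0.37 < 1).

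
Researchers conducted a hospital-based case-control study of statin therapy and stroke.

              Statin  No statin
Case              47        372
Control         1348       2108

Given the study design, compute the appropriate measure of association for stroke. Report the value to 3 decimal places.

0.198

Reading the table with exposure as columns: a = 47 (Statin, case), b = 1348 (Statin, non-case), c = 372 (No statin, case), d = 2108.
This is a hospital-based case-control study: participants were sampled on outcome status, so risks in the source population cannot be estimated directly — relative risk is not valid here. The odds ratio is the appropriate measure.
OR = (a·d)/(b·c) = (47 × 2108) / (1348 × 372) = 99076 / 501456 = 0.19758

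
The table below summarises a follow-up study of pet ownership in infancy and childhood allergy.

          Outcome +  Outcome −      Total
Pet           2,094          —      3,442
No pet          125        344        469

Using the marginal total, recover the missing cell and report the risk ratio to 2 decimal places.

The missing cell is in the exposed row: 3442 − 2094 = 1348.
So a = 2094, b = 1348, c = 125, d = 344.
RR = [a/(a+b)] / [c/(c+d)] = (2094/3442) / (125/469) = 0.60837/0.26652 = 2.28259

2.28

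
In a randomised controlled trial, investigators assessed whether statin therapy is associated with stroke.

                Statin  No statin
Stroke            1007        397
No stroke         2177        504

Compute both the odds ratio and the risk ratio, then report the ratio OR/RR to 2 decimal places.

Reading the table with exposure as columns: a = 1007 (Statin, case), b = 2177 (Statin, non-case), c = 397 (No statin, case), d = 504.
OR = (1007·504)/(2177·397) = 507528/864269 = 0.58723
Risk in exposed = 1007/3184 = 0.31627; risk in unexposed = 397/901 = 0.44062; RR = 0.71778
OR/RR = 0.58723 / 0.71778 = 0.81813
The outcome is not rare, so the OR lies further from 1 than the RR.

0.82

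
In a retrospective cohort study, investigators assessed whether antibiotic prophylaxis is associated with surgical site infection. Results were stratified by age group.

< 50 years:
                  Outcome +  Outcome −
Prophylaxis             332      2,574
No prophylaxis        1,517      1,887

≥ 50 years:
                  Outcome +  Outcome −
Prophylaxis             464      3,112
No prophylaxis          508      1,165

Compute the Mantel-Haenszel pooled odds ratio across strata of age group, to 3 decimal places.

0.220

OR_MH = Σ(aᵢdᵢ/nᵢ) / Σ(bᵢcᵢ/nᵢ), where nᵢ is the stratum total.
Stratum 1 (< 50 years): n = 6310; a·d/n = 332·1887/6310 = 99.2843; b·c/n = 2574·1517/6310 = 618.8206
Stratum 2 (≥ 50 years): n = 5249; a·d/n = 464·1165/5249 = 102.9834; b·c/n = 3112·508/5249 = 301.1804
OR_MH = (99.2843 + 102.9834) / (618.8206 + 301.1804) = 202.2677 / 920.0010 = 0.21986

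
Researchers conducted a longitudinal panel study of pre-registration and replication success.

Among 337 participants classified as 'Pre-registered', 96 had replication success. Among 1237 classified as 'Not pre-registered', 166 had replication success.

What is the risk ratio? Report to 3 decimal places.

2.123

From the description: a = 96, b = 241, c = 166, d = 1071.
Risk in exposed = 96/337 = 0.28487; risk in unexposed = 166/1237 = 0.13420.
RR = 0.28487 / 0.13420 = 2.12277
The risk among the exposed is 2.12 times that among the unexposed.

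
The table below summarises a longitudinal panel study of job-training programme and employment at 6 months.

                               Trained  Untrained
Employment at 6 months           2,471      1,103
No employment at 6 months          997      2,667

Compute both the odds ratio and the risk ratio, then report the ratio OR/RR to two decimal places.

2.46

Reading the table with exposure as columns: a = 2471 (Trained, case), b = 997 (Trained, non-case), c = 1103 (Untrained, case), d = 2667.
OR = (2471·2667)/(997·1103) = 6590157/1099691 = 5.99274
Risk in exposed = 2471/3468 = 0.71251; risk in unexposed = 1103/3770 = 0.29257; RR = 2.43534
OR/RR = 5.99274 / 2.43534 = 2.46074
The outcome is not rare, so the OR lies further from 1 than the RR.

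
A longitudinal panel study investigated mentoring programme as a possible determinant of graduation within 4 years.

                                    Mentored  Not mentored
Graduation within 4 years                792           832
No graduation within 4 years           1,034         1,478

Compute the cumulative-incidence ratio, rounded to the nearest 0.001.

Reading the table with exposure as columns: a = 792 (Mentored, case), b = 1034 (Mentored, non-case), c = 832 (Not mentored, case), d = 1478.
Risk in exposed = 792/1826 = 0.43373; risk in unexposed = 832/2310 = 0.36017.
RR = 0.43373 / 0.36017 = 1.20424
The risk among the exposed is 1.20 times that among the unexposed.

1.204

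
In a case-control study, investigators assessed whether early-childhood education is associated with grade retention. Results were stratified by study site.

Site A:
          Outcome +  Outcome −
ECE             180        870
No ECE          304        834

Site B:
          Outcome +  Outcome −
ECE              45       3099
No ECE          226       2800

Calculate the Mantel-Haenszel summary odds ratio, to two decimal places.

0.38

OR_MH = Σ(aᵢdᵢ/nᵢ) / Σ(bᵢcᵢ/nᵢ), where nᵢ is the stratum total.
Stratum 1 (Site A): n = 2188; a·d/n = 180·834/2188 = 68.6106; b·c/n = 870·304/2188 = 120.8775
Stratum 2 (Site B): n = 6170; a·d/n = 45·2800/6170 = 20.4214; b·c/n = 3099·226/6170 = 113.5128
OR_MH = (68.6106 + 20.4214) / (120.8775 + 113.5128) = 89.0320 / 234.3903 = 0.37985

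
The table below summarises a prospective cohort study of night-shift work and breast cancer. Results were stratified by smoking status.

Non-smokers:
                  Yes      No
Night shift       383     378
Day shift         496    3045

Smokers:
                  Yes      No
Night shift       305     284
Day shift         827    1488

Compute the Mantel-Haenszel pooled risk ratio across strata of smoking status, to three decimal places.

2.186

RR_MH = Σ(aᵢ·n₀ᵢ/nᵢ) / Σ(cᵢ·n₁ᵢ/nᵢ), with n₁ᵢ = aᵢ+bᵢ (exposed), n₀ᵢ = cᵢ+dᵢ (unexposed), nᵢ = n₁ᵢ+n₀ᵢ.
Stratum 1 (Non-smokers): n₁ = 761, n₀ = 3541, n = 4302; a·n₀/n = 383·3541/4302 = 315.2494; c·n₁/n = 496·761/4302 = 87.7397
Stratum 2 (Smokers): n₁ = 589, n₀ = 2315, n = 2904; a·n₀/n = 305·2315/2904 = 243.1388; c·n₁/n = 827·589/2904 = 167.7352
RR_MH = (315.2494 + 243.1388) / (87.7397 + 167.7352) = 558.3882 / 255.4748 = 2.18569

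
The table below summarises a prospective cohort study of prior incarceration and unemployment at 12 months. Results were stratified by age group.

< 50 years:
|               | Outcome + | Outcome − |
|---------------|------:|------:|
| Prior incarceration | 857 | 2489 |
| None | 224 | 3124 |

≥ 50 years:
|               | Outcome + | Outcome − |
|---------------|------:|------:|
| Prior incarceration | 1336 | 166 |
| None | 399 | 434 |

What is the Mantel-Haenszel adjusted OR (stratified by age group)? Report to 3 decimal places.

5.806

OR_MH = Σ(aᵢdᵢ/nᵢ) / Σ(bᵢcᵢ/nᵢ), where nᵢ is the stratum total.
Stratum 1 (< 50 years): n = 6694; a·d/n = 857·3124/6694 = 399.9504; b·c/n = 2489·224/6694 = 83.2889
Stratum 2 (≥ 50 years): n = 2335; a·d/n = 1336·434/2335 = 248.3186; b·c/n = 166·399/2335 = 28.3657
OR_MH = (399.9504 + 248.3186) / (83.2889 + 28.3657) = 648.2690 / 111.6547 = 5.80602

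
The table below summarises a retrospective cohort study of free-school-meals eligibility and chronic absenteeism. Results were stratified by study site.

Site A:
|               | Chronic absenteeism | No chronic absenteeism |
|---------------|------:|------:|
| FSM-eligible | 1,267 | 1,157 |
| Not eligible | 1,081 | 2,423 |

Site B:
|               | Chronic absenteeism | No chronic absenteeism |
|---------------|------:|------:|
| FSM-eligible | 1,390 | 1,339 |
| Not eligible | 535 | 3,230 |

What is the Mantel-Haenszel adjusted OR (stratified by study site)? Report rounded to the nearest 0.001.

OR_MH = Σ(aᵢdᵢ/nᵢ) / Σ(bᵢcᵢ/nᵢ), where nᵢ is the stratum total.
Stratum 1 (Site A): n = 5928; a·d/n = 1267·2423/5928 = 517.8713; b·c/n = 1157·1081/5928 = 210.9846
Stratum 2 (Site B): n = 6494; a·d/n = 1390·3230/6494 = 691.3613; b·c/n = 1339·535/6494 = 110.3118
OR_MH = (517.8713 + 691.3613) / (210.9846 + 110.3118) = 1209.2325 / 321.2965 = 3.76360

3.764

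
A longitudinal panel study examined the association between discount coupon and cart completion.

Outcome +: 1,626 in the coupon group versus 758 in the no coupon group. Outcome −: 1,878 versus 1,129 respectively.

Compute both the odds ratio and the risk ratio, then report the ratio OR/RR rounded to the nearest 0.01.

1.12

From the description: a = 1626, b = 1878, c = 758, d = 1129.
OR = (1626·1129)/(1878·758) = 1835754/1423524 = 1.28958
Risk in exposed = 1626/3504 = 0.46404; risk in unexposed = 758/1887 = 0.40170; RR = 1.15521
OR/RR = 1.28958 / 1.15521 = 1.11632
The outcome is not rare, so the OR lies further from 1 than the RR.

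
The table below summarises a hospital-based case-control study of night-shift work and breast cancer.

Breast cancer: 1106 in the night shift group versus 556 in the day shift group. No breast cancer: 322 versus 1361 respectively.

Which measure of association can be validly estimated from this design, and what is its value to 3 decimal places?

8.408

From the description: a = 1106, b = 322, c = 556, d = 1361.
This is a hospital-based case-control study: participants were sampled on outcome status, so risks in the source population cannot be estimated directly — relative risk is not valid here. The odds ratio is the appropriate measure.
OR = (a·d)/(b·c) = (1106 × 1361) / (322 × 556) = 1505266 / 179032 = 8.40780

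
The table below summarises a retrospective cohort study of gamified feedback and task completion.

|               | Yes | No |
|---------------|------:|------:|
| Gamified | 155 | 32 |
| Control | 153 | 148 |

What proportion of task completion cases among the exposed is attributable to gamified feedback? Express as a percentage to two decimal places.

38.68

Cells: a = 155, b = 32, c = 153, d = 148.
Risk in exposed = 155/187 = 0.82888; risk in unexposed = 153/301 = 0.50831.
RR = 0.82888/0.50831 = 1.63067
AR% = (RR − 1)/RR × 100 = (1.63067 − 1)/1.63067 × 100 = 38.6754%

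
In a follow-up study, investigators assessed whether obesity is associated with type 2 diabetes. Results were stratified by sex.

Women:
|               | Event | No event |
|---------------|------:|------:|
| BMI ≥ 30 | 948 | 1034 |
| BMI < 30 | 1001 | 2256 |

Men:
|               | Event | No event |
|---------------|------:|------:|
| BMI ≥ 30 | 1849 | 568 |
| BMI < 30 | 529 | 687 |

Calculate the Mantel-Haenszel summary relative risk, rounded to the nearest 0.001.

RR_MH = Σ(aᵢ·n₀ᵢ/nᵢ) / Σ(cᵢ·n₁ᵢ/nᵢ), with n₁ᵢ = aᵢ+bᵢ (exposed), n₀ᵢ = cᵢ+dᵢ (unexposed), nᵢ = n₁ᵢ+n₀ᵢ.
Stratum 1 (Women): n₁ = 1982, n₀ = 3257, n = 5239; a·n₀/n = 948·3257/5239 = 589.3560; c·n₁/n = 1001·1982/5239 = 378.6948
Stratum 2 (Men): n₁ = 2417, n₀ = 1216, n = 3633; a·n₀/n = 1849·1216/3633 = 618.8781; c·n₁/n = 529·2417/3633 = 351.9386
RR_MH = (589.3560 + 618.8781) / (378.6948 + 351.9386) = 1208.2340 / 730.6334 = 1.65368

1.654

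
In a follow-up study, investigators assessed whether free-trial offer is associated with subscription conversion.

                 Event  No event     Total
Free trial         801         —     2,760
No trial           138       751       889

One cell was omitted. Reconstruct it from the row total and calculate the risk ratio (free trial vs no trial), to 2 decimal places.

1.87

The missing cell is in the exposed row: 2760 − 801 = 1959.
So a = 801, b = 1959, c = 138, d = 751.
RR = [a/(a+b)] / [c/(c+d)] = (801/2760) / (138/889) = 0.29022/0.15523 = 1.86959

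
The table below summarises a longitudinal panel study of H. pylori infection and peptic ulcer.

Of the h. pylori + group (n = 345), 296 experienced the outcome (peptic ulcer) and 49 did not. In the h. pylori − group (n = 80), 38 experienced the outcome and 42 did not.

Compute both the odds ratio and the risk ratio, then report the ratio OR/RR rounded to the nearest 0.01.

3.70

From the description: a = 296, b = 49, c = 38, d = 42.
OR = (296·42)/(49·38) = 12432/1862 = 6.67669
Risk in exposed = 296/345 = 0.85797; risk in unexposed = 38/80 = 0.47500; RR = 1.80625
OR/RR = 6.67669 / 1.80625 = 3.69643
The outcome is not rare, so the OR lies further from 1 than the RR.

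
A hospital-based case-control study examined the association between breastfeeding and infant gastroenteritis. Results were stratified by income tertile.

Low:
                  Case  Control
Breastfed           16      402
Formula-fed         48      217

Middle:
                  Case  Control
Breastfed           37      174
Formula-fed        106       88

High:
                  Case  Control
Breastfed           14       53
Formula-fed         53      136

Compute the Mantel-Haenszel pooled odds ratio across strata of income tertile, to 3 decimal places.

0.243

OR_MH = Σ(aᵢdᵢ/nᵢ) / Σ(bᵢcᵢ/nᵢ), where nᵢ is the stratum total.
Stratum 1 (Low): n = 683; a·d/n = 16·217/683 = 5.0835; b·c/n = 402·48/683 = 28.2518
Stratum 2 (Middle): n = 405; a·d/n = 37·88/405 = 8.0395; b·c/n = 174·106/405 = 45.5407
Stratum 3 (High): n = 256; a·d/n = 14·136/256 = 7.4375; b·c/n = 53·53/256 = 10.9727
OR_MH = (5.0835 + 8.0395 + 7.4375) / (28.2518 + 45.5407 + 10.9727) = 20.5605 / 84.7652 = 0.24256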